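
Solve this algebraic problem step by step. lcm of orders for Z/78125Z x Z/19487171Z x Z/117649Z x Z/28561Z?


Exponent = lcm of the cyclic orders; pairwise coprime => product.
5^7*11^7*7^6*13^4=78125*19487171*117649*28561=5115645904292282734375


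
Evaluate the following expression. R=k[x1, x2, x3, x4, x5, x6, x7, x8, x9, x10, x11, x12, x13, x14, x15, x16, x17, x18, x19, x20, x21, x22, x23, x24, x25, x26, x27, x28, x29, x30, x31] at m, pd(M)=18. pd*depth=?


pd+depth=31
depth=31-18=13
pd*depth=18*13=234


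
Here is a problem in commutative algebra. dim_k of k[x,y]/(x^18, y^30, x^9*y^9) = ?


k[x,y]/I, I = (x^18, y^30, x^9*y^9)
Rect: 18x30=540. Corner: (18-9)x(30-9)=189.
dim = 540-189 = 351


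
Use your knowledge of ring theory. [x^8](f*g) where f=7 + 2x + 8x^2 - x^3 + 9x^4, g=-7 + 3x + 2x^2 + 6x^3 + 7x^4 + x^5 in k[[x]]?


[x^8] = sum a_i*b_j, i+j=8
  -1*1=-1
  9*7=63
Sum=62


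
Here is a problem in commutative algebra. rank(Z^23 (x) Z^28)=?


rank(M(x)N) = rank(M)*rank(N)
23*28 = 644


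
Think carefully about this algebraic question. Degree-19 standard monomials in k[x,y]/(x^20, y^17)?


k[x,y], I = (x^20, y^17), d = 19
Need i < 20 and d-i < 17.
Range: 3 <= i <= 19.
H(19) = 17


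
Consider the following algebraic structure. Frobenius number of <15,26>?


gcd(15,26)=1 => F=ab-a-b=15*26-15-26=390-41=349


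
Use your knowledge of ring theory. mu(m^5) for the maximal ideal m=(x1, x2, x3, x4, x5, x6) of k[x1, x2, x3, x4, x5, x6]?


Graded Nakayama: mu(m^d) = dim_k (m^d/m^(d+1)) = #degree-5 monomials in 6 vars
C(n+d-1,d)=C(10,5)=252


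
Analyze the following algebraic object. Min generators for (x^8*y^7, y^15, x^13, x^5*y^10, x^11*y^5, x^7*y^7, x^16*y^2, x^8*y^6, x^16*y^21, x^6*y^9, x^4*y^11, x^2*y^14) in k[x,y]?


Remove redundant (divisible by others).
x^16*y^21 redundant.
x^16*y^2 redundant.
x^8*y^7 redundant.
Min: x^13, x^11*y^5, x^8*y^6, x^7*y^7, x^6*y^9, x^5*y^10, x^4*y^11, x^2*y^14, y^15
Count=9


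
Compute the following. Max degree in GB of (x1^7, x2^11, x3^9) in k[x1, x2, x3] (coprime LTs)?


Pure powers, coprime LTs => already GB.
Degrees: 7, 11, 9
Max=11


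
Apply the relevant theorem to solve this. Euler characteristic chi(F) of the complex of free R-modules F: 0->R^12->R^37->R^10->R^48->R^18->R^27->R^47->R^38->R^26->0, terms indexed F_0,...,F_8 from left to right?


chi = sum (-1)^i * rank:
(-1)^0*12=12
(-1)^1*37=-37
(-1)^2*10=10
(-1)^3*48=-48
(-1)^4*18=18
(-1)^5*27=-27
(-1)^6*47=47
(-1)^7*38=-38
(-1)^8*26=26
chi=-37


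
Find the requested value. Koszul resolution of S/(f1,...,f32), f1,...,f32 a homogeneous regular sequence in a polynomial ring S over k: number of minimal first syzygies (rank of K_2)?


Regular sequence => Koszul complex is the minimal free resolution.
Syz_1 minimally generated by Koszul relations f_i*e_j - f_j*e_i (i<j): mu(Syz_1) = beta_2 = C(m,2) = m(m-1)/2
m=32
32*31/2 = 496


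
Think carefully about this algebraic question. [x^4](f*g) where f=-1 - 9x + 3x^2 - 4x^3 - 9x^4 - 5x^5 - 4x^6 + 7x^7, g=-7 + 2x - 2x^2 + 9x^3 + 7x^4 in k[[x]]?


[x^4] = sum a_i*b_j, i+j=4
  -1*7=-7
  -9*9=-81
  3*-2=-6
  -4*2=-8
  -9*-7=63
Sum=-39


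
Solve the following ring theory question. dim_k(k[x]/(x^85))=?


Basis: 1,x,...,x^84
dim=85


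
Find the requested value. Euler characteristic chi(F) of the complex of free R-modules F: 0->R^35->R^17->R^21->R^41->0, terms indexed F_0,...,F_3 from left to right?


chi = sum (-1)^i * rank:
(-1)^0*35=35
(-1)^1*17=-17
(-1)^2*21=21
(-1)^3*41=-41
chi=-2


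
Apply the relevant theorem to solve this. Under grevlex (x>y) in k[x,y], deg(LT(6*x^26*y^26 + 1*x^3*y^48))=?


LT: 6*x^26*y^26
deg_x=26, deg_y=26
Total=26+26=52


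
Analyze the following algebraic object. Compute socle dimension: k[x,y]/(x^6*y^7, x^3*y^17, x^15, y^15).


Socle = ann(m) = span of standard monomials u with x*u, y*u in I (staircase corners).
Redundant generators: x^3*y^17
Minimal generators: x^15, x^6*y^7, y^15
Corners: x^5y^14, x^14y^6
Socle dim=2


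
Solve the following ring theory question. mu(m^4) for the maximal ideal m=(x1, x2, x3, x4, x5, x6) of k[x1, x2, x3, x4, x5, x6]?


Graded Nakayama: mu(m^d) = dim_k (m^d/m^(d+1)) = #degree-4 monomials in 6 vars
C(n+d-1,d)=C(9,4)=126


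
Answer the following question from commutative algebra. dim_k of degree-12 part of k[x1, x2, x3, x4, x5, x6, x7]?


C(d+n-1,n-1)=C(18,6)=18564


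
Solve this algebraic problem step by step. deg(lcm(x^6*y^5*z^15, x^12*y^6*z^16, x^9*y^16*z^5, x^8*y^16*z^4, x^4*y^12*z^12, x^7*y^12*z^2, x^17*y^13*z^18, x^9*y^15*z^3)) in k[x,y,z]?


lcm = componentwise max:
x: max(6,12,9,8,4,7,17,9)=17
y: max(5,6,16,16,12,12,13,15)=16
z: max(15,16,5,4,12,2,18,3)=18
Total=17+16+18=51


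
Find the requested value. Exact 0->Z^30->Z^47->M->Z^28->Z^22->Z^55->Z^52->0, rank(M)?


Alt sum=0:
(-1)^0*30 + (-1)^1*47 + (-1)^2*? + (-1)^3*28 + (-1)^4*22 + (-1)^5*55 + (-1)^6*52=0
rank(M)=26


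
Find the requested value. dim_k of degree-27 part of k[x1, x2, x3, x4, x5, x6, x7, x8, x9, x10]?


C(d+n-1,n-1)=C(36,9)=94143280


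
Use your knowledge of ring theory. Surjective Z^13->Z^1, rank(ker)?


rank(ker) = 13-1 = 12


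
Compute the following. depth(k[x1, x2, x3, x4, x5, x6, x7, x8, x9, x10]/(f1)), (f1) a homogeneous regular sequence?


depth(R)=10
depth(R/I)=10-1=9


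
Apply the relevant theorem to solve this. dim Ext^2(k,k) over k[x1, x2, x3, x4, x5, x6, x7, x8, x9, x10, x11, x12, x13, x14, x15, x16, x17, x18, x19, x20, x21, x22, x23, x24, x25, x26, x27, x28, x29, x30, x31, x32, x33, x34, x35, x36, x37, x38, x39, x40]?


C(n,i)=C(40,2)=780


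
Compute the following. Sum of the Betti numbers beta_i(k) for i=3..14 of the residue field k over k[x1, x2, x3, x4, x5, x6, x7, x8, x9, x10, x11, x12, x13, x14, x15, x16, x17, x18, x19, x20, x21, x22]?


Koszul resolution: beta_i(k)=C(n,i), n=22
C(22,3)=1540, C(22,4)=7315, C(22,5)=26334, C(22,6)=74613, C(22,7)=170544, C(22,8)=319770, C(22,9)=497420, C(22,10)=646646, C(22,11)=705432, C(22,12)=646646, C(22,13)=497420, C(22,14)=319770
Sum=3913450


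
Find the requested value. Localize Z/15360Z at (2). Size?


2-primary part: 15360=2^10*15
Size=2^10=1024


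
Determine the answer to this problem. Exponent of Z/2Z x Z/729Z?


Exponent = lcm of the cyclic orders; pairwise coprime => product.
2^1*3^6=2*729=1458


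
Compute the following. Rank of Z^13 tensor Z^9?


rank(M(x)N) = rank(M)*rank(N)
13*9 = 117


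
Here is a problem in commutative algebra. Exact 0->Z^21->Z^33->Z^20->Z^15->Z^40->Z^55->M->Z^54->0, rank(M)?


Alt sum=0:
(-1)^0*21 + (-1)^1*33 + (-1)^2*20 + (-1)^3*15 + (-1)^4*40 + (-1)^5*55 + (-1)^6*? + (-1)^7*54=0
rank(M)=76


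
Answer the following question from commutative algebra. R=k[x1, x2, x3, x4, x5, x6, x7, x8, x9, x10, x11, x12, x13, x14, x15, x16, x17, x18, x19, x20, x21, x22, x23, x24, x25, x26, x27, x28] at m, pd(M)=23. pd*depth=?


pd+depth=28
depth=28-23=5
pd*depth=23*5=115


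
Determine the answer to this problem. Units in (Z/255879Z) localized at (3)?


Local ring = Z/19683Z.
phi(19683) = 3^8*(3-1) = 13122


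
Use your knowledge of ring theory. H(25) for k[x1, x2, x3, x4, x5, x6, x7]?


C(d+n-1,n-1)=C(31,6)=736281


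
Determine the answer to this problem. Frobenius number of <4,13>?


gcd(4,13)=1 => F=ab-a-b=4*13-4-13=52-17=35


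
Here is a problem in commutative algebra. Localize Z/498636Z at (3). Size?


3-primary part: 498636=3^8*76
Size=3^8=6561


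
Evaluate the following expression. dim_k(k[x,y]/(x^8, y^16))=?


Basis: x^i*y^j, i<8, j<16
8*16=128


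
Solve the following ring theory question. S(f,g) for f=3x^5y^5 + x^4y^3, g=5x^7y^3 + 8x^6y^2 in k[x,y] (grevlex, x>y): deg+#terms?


LT(f)=3x^5y^5, LT(g)=5x^7y^3
lcm(LM)=x^7y^5
S(f,g) (scaled by 15 to clear denominators) = 5x^2*f - 3y^2*g = -24x^6y^4 + 5x^6y^3
2 terms, deg 10.
10+2=12


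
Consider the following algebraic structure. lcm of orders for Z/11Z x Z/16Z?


Exponent = lcm of the cyclic orders; pairwise coprime => product.
11^1*2^4=11*16=176


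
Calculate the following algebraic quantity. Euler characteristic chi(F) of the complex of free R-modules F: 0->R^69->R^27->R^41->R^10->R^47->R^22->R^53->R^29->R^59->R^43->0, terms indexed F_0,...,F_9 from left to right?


chi = sum (-1)^i * rank:
(-1)^0*69=69
(-1)^1*27=-27
(-1)^2*41=41
(-1)^3*10=-10
(-1)^4*47=47
(-1)^5*22=-22
(-1)^6*53=53
(-1)^7*29=-29
(-1)^8*59=59
(-1)^9*43=-43
chi=138


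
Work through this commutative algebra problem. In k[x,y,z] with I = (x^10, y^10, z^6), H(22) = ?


Need i<10, j<10, k<6 with i+j+k=22.
For each i, j ranges over max(0,22-i-5)..min(9,22-i):
  i=0: j in [17,9] -> 0
  i=1: j in [16,9] -> 0
  i=2: j in [15,9] -> 0
  i=3: j in [14,9] -> 0
  i=4: j in [13,9] -> 0
  i=5: j in [12,9] -> 0
  i=6: j in [11,9] -> 0
  i=7: j in [10,9] -> 0
  i=8: j in [9,9] -> 1
  i=9: j in [8,9] -> 2
H(22) = 0+0+0+0+0+0+0+0+1+2 = 3


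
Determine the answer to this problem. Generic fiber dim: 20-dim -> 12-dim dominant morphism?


dim(fiber)=dim(X)-dim(Y)=20-12=8


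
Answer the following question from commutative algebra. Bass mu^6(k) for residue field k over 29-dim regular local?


C(n,i)=C(29,6)=475020


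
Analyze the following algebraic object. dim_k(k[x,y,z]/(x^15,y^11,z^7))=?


Basis: x^iy^jz^k, i<15,j<11,k<7
15*11*7=1155


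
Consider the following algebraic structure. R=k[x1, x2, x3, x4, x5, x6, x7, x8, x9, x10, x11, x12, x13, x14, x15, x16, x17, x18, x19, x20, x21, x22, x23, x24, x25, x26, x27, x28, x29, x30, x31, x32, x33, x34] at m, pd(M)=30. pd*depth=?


pd+depth=34
depth=34-30=4
pd*depth=30*4=120


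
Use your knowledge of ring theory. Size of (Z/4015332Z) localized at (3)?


3-primary part: 4015332=3^10*68
Size=3^10=59049


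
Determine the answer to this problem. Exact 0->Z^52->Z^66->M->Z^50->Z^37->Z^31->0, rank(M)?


Alt sum=0:
(-1)^0*52 + (-1)^1*66 + (-1)^2*? + (-1)^3*50 + (-1)^4*37 + (-1)^5*31=0
rank(M)=58


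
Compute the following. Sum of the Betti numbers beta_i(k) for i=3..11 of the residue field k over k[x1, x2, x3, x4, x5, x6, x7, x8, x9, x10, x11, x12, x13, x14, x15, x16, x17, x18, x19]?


Koszul resolution: beta_i(k)=C(n,i), n=19
C(19,3)=969, C(19,4)=3876, C(19,5)=11628, C(19,6)=27132, C(19,7)=50388, C(19,8)=75582, C(19,9)=92378, C(19,10)=92378, C(19,11)=75582
Sum=429913


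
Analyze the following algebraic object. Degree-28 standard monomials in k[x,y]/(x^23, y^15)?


k[x,y], I = (x^23, y^15), d = 28
Need i < 23 and d-i < 15.
Range: 14 <= i <= 22.
H(28) = 9


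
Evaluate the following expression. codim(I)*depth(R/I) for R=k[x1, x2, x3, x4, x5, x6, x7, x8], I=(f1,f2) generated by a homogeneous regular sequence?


codim=2, depth=dim(R/I)=8-2=6
Product=2*6=12


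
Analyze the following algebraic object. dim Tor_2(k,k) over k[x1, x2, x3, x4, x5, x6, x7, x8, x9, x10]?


Koszul: C(n,i)=C(10,2)=45


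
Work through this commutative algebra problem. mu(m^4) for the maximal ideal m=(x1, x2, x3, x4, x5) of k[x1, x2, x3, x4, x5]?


Graded Nakayama: mu(m^d) = dim_k (m^d/m^(d+1)) = #degree-4 monomials in 5 vars
C(n+d-1,d)=C(8,4)=70


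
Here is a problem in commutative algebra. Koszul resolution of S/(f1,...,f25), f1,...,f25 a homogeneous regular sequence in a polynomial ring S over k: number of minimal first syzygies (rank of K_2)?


Regular sequence => Koszul complex is the minimal free resolution.
Syz_1 minimally generated by Koszul relations f_i*e_j - f_j*e_i (i<j): mu(Syz_1) = beta_2 = C(m,2) = m(m-1)/2
m=25
25*24/2 = 300


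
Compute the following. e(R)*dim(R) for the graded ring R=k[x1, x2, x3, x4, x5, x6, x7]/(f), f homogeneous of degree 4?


e(R)=deg(f)=4, dim(R)=7-1=6
e*dim=4*6=24


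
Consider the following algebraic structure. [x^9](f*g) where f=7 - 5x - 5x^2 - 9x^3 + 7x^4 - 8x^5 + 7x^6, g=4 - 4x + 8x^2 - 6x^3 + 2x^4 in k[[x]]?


[x^9] = sum a_i*b_j, i+j=9
  -8*2=-16
  7*-6=-42
Sum=-58


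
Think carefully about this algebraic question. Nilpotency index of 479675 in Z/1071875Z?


479675^k mod 1071875:
k=1: 479675
k=2: 490000
k=3: 0
First zero at k = 3


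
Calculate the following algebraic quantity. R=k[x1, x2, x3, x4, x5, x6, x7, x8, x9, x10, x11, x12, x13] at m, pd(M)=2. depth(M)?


pd+depth=depth(R)=13
depth=13-2=11


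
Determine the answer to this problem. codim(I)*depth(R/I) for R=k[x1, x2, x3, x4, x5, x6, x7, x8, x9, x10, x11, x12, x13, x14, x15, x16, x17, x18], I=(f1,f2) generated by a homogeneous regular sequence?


codim=2, depth=dim(R/I)=18-2=16
Product=2*16=32


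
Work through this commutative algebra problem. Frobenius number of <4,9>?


gcd(4,9)=1 => F=ab-a-b=4*9-4-9=36-13=23


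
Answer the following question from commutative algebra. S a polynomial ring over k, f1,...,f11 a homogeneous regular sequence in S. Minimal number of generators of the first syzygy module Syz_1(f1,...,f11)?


Regular sequence => Koszul complex is the minimal free resolution.
Syz_1 minimally generated by Koszul relations f_i*e_j - f_j*e_i (i<j): mu(Syz_1) = beta_2 = C(m,2) = m(m-1)/2
m=11
11*10/2 = 55


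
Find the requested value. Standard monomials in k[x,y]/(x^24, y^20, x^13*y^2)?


k[x,y]/I, I = (x^24, y^20, x^13*y^2)
Rect: 24x20=480. Corner: (24-13)x(20-2)=198.
dim = 480-198 = 282


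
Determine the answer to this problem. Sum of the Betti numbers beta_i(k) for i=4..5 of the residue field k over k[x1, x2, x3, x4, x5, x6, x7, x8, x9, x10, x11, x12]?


Koszul resolution: beta_i(k)=C(n,i), n=12
C(12,4)=495, C(12,5)=792
Sum=1287


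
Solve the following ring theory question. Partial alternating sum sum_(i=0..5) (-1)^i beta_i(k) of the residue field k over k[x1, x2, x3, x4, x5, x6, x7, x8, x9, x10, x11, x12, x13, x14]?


Koszul resolution: beta_i(k)=C(n,i), n=14
sum_(i=0..p) (-1)^i C(n,i) = (-1)^p C(n-1,p)
(-1)^5*C(13,5) = (-1)^5*1287 = -1287


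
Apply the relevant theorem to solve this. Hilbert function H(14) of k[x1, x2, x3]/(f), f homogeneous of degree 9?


C(16,2)-C(7,2)=120-21=99


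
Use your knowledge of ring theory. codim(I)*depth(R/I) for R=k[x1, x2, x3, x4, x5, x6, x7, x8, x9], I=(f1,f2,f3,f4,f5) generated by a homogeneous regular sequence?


codim=5, depth=dim(R/I)=9-5=4
Product=5*4=20


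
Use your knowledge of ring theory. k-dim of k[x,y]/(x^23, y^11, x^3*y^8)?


k[x,y]/I, I = (x^23, y^11, x^3*y^8)
Rect: 23x11=253. Corner: (23-3)x(11-8)=60.
dim = 253-60 = 193


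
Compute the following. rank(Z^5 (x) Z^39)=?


rank(M(x)N) = rank(M)*rank(N)
5*39 = 195


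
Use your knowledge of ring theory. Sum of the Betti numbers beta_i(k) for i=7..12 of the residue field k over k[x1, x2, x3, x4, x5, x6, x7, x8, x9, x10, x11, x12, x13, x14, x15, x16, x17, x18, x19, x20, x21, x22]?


Koszul resolution: beta_i(k)=C(n,i), n=22
C(22,7)=170544, C(22,8)=319770, C(22,9)=497420, C(22,10)=646646, C(22,11)=705432, C(22,12)=646646
Sum=2986458


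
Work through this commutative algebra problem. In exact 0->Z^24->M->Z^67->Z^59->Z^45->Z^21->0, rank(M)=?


Alt sum=0:
(-1)^0*24 + (-1)^1*? + (-1)^2*67 + (-1)^3*59 + (-1)^4*45 + (-1)^5*21=0
rank(M)=56


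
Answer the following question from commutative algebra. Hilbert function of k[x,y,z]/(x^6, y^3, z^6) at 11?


Need i<6, j<3, k<6 with i+j+k=11.
For each i, j ranges over max(0,11-i-5)..min(2,11-i):
  i=0: j in [6,2] -> 0
  i=1: j in [5,2] -> 0
  i=2: j in [4,2] -> 0
  i=3: j in [3,2] -> 0
  i=4: j in [2,2] -> 1
  i=5: j in [1,2] -> 2
H(11) = 0+0+0+0+1+2 = 3


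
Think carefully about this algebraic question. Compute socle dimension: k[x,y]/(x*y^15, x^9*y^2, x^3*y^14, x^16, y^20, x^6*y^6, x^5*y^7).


Socle = ann(m) = span of standard monomials u with x*u, y*u in I (staircase corners).
Minimal generators: x^16, x^9*y^2, x^6*y^6, x^5*y^7, x^3*y^14, x*y^15, y^20
Corners: y^19, x^2y^14, x^4y^13, x^5y^6, x^8y^5, x^15y
Socle dim=6


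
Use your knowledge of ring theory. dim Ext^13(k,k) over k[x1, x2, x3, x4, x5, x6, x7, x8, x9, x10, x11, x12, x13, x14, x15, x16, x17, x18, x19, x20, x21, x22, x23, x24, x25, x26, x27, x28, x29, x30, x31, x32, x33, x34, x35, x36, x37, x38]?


C(n,i)=C(38,13)=5414950296


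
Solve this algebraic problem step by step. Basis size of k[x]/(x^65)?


Basis: 1,x,...,x^64
dim=65


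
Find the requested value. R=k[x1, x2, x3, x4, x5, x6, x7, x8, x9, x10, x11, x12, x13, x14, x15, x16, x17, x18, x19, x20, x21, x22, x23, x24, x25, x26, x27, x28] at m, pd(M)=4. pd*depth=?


pd+depth=28
depth=28-4=24
pd*depth=4*24=96


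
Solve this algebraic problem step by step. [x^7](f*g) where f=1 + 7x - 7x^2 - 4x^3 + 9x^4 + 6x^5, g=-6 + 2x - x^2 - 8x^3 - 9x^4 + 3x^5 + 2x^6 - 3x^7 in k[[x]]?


[x^7] = sum a_i*b_j, i+j=7
  1*-3=-3
  7*2=14
  -7*3=-21
  -4*-9=36
  9*-8=-72
  6*-1=-6
Sum=-52


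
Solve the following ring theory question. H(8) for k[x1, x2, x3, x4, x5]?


C(d+n-1,n-1)=C(12,4)=495


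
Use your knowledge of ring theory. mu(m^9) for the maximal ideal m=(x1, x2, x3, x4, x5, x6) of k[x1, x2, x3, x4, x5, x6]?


Graded Nakayama: mu(m^d) = dim_k (m^d/m^(d+1)) = #degree-9 monomials in 6 vars
C(n+d-1,d)=C(14,9)=2002


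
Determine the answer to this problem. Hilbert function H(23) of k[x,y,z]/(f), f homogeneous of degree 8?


C(25,2)-C(17,2)=300-136=164


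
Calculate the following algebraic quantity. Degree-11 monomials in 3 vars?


C(d+n-1,n-1)=C(13,2)=78


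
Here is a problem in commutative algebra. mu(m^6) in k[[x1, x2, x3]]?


C(n+d-1,d)=C(8,6)=28


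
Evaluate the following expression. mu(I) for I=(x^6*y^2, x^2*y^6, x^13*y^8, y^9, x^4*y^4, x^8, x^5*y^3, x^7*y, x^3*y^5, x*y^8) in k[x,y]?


Remove redundant (divisible by others).
x^13*y^8 redundant.
Min: x^8, x^7*y, x^6*y^2, x^5*y^3, x^4*y^4, x^3*y^5, x^2*y^6, x*y^8, y^9
Count=9


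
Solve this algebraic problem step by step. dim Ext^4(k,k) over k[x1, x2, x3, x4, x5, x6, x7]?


C(n,i)=C(7,4)=35


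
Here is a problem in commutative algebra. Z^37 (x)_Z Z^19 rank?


rank(M(x)N) = rank(M)*rank(N)
37*19 = 703


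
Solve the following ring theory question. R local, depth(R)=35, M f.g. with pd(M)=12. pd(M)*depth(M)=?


pd+depth=35
depth=35-12=23
pd*depth=12*23=276


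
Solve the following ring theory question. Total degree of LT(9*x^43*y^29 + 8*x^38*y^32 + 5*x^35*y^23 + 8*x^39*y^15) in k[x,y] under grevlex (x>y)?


LT: 9*x^43*y^29
deg_x=43, deg_y=29
Total=43+29=72


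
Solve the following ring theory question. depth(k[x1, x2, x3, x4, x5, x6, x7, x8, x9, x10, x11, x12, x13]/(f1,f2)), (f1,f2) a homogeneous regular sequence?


depth(R)=13
depth(R/I)=13-2=11


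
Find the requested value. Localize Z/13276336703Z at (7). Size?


7-primary part: 13276336703=7^10*47
Size=7^10=282475249


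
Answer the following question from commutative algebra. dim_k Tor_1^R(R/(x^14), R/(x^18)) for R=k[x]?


Tor_1(R/I,R/J)=(I cap J)/IJ=(x^18)/(x^32)
dim=32-18=min(14,18)=14


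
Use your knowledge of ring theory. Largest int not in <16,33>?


gcd(16,33)=1 => F=ab-a-b=16*33-16-33=528-49=479


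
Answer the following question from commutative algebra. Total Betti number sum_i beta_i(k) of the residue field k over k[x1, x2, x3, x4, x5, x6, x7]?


Koszul resolution: beta_i(k)=C(n,i), n=7
sum_i C(7,i) = 2^7 = 128


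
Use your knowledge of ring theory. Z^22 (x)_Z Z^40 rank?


rank(M(x)N) = rank(M)*rank(N)
22*40 = 880


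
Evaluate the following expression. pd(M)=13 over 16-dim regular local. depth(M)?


pd+depth=depth(R)=16
depth=16-13=3


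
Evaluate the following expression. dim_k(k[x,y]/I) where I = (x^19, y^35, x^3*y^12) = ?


k[x,y]/I, I = (x^19, y^35, x^3*y^12)
Rect: 19x35=665. Corner: (19-3)x(35-12)=368.
dim = 665-368 = 297


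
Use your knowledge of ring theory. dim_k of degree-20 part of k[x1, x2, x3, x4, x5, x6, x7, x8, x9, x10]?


C(d+n-1,n-1)=C(29,9)=10015005


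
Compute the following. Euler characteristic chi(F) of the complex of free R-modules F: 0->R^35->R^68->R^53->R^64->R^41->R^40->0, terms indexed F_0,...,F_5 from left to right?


chi = sum (-1)^i * rank:
(-1)^0*35=35
(-1)^1*68=-68
(-1)^2*53=53
(-1)^3*64=-64
(-1)^4*41=41
(-1)^5*40=-40
chi=-43


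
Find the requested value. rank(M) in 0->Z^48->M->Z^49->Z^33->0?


Alt sum=0:
(-1)^0*48 + (-1)^1*? + (-1)^2*49 + (-1)^3*33=0
rank(M)=64


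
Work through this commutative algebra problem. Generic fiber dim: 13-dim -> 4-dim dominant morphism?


dim(fiber)=dim(X)-dim(Y)=13-4=9


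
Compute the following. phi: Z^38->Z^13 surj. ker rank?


rank(ker) = 38-13 = 25


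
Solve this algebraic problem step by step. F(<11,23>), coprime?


gcd(11,23)=1 => F=ab-a-b=11*23-11-23=253-34=219


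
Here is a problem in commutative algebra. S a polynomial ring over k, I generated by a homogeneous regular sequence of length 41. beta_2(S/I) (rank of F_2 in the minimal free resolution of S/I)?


Regular sequence => Koszul complex is the minimal free resolution.
Syz_1 minimally generated by Koszul relations f_i*e_j - f_j*e_i (i<j): mu(Syz_1) = beta_2 = C(m,2) = m(m-1)/2
m=41
41*40/2 = 820


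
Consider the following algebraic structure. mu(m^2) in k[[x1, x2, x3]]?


C(n+d-1,d)=C(4,2)=6


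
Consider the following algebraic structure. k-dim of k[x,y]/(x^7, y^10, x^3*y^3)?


k[x,y]/I, I = (x^7, y^10, x^3*y^3)
Rect: 7x10=70. Corner: (7-3)x(10-3)=28.
dim = 70-28 = 42


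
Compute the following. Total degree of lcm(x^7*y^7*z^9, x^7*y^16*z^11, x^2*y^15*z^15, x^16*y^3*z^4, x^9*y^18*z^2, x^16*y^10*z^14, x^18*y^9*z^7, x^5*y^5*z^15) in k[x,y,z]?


lcm = componentwise max:
x: max(7,7,2,16,9,16,18,5)=18
y: max(7,16,15,3,18,10,9,5)=18
z: max(9,11,15,4,2,14,7,15)=15
Total=18+18+15=51


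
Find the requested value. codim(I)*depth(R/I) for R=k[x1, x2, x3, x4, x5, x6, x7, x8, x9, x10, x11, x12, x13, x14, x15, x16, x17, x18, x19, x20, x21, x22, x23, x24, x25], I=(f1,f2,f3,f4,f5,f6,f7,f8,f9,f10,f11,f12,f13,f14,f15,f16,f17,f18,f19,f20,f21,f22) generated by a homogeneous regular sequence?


codim=22, depth=dim(R/I)=25-22=3
Product=22*3=66


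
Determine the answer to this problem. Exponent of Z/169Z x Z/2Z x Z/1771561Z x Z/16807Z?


Exponent = lcm of the cyclic orders; pairwise coprime => product.
13^2*2^1*11^6*7^5=169*2*1771561*16807=10063823495726


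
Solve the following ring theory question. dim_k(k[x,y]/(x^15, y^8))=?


Basis: x^i*y^j, i<15, j<8
15*8=120


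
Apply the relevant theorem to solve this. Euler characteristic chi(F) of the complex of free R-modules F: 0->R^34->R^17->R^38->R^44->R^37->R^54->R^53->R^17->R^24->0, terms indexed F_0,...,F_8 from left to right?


chi = sum (-1)^i * rank:
(-1)^0*34=34
(-1)^1*17=-17
(-1)^2*38=38
(-1)^3*44=-44
(-1)^4*37=37
(-1)^5*54=-54
(-1)^6*53=53
(-1)^7*17=-17
(-1)^8*24=24
chi=54


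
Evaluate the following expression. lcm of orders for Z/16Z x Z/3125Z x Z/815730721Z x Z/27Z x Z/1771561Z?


Exponent = lcm of the cyclic orders; pairwise coprime => product.
2^4*5^5*13^8*3^3*11^6=16*3125*815730721*27*1771561=1950907587964399350000


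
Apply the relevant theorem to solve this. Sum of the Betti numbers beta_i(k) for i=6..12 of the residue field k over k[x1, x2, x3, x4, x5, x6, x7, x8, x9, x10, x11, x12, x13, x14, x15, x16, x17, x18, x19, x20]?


Koszul resolution: beta_i(k)=C(n,i), n=20
C(20,6)=38760, C(20,7)=77520, C(20,8)=125970, C(20,9)=167960, C(20,10)=184756, C(20,11)=167960, C(20,12)=125970
Sum=888896


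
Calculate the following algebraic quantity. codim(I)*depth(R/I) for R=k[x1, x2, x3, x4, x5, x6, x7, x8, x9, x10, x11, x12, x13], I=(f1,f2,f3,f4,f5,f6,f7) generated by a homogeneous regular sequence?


codim=7, depth=dim(R/I)=13-7=6
Product=7*6=42


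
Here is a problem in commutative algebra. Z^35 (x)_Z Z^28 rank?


rank(M(x)N) = rank(M)*rank(N)
35*28 = 980


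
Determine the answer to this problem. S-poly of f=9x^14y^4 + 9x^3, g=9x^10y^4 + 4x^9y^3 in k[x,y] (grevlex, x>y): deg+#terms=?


LT(f)=9x^14y^4, LT(g)=9x^10y^4
lcm(LM)=x^14y^4
S(f,g) (scaled by 81 to clear denominators) = 9*f - 9x^4*g = -36x^13y^3 + 81x^3
2 terms, deg 16.
16+2=18


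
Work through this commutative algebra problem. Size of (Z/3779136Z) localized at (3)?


3-primary part: 3779136=3^10*64
Size=3^10=59049


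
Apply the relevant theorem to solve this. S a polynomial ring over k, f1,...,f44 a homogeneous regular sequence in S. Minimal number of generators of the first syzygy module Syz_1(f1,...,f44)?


Regular sequence => Koszul complex is the minimal free resolution.
Syz_1 minimally generated by Koszul relations f_i*e_j - f_j*e_i (i<j): mu(Syz_1) = beta_2 = C(m,2) = m(m-1)/2
m=44
44*43/2 = 946


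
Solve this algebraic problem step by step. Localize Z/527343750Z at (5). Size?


5-primary part: 527343750=5^10*54
Size=5^10=9765625


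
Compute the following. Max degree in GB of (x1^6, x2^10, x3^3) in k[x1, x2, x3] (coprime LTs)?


Pure powers, coprime LTs => already GB.
Degrees: 6, 10, 3
Max=10


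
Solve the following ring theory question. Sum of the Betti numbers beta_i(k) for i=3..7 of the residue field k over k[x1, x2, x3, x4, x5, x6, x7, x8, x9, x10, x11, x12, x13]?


Koszul resolution: beta_i(k)=C(n,i), n=13
C(13,3)=286, C(13,4)=715, C(13,5)=1287, C(13,6)=1716, C(13,7)=1716
Sum=5720


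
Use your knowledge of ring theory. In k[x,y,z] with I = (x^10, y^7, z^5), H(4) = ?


Need i<10, j<7, k<5 with i+j+k=4.
For each i, j ranges over max(0,4-i-4)..min(6,4-i):
  i=0: j in [0,4] -> 5
  i=1: j in [0,3] -> 4
  i=2: j in [0,2] -> 3
  i=3: j in [0,1] -> 2
  i=4: j in [0,0] -> 1
H(4) = 5+4+3+2+1 = 15


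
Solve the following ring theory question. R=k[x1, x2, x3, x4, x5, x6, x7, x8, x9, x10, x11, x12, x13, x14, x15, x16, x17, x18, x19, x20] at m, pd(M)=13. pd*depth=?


pd+depth=20
depth=20-13=7
pd*depth=13*7=91


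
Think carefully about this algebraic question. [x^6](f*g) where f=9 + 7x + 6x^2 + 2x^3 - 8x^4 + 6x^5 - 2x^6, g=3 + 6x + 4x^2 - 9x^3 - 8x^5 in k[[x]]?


[x^6] = sum a_i*b_j, i+j=6
  7*-8=-56
  2*-9=-18
  -8*4=-32
  6*6=36
  -2*3=-6
Sum=-76


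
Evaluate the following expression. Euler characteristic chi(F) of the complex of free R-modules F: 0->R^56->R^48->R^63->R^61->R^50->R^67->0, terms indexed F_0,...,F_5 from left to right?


chi = sum (-1)^i * rank:
(-1)^0*56=56
(-1)^1*48=-48
(-1)^2*63=63
(-1)^3*61=-61
(-1)^4*50=50
(-1)^5*67=-67
chi=-7


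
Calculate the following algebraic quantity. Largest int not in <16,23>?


gcd(16,23)=1 => F=ab-a-b=16*23-16-23=368-39=329


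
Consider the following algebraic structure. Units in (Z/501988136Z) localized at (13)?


Local ring = Z/62748517Z.
phi(62748517) = 13^6*(13-1) = 57921708


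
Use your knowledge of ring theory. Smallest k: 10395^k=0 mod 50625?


10395^k mod 50625:
k=1: 10395
k=2: 22275
k=3: 40500
k=4: 0
First zero at k = 4


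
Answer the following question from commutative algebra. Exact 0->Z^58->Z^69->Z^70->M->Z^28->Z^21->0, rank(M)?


Alt sum=0:
(-1)^0*58 + (-1)^1*69 + (-1)^2*70 + (-1)^3*? + (-1)^4*28 + (-1)^5*21=0
rank(M)=66


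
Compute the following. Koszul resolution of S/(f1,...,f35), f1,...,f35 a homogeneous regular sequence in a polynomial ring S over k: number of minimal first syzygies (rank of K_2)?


Regular sequence => Koszul complex is the minimal free resolution.
Syz_1 minimally generated by Koszul relations f_i*e_j - f_j*e_i (i<j): mu(Syz_1) = beta_2 = C(m,2) = m(m-1)/2
m=35
35*34/2 = 595


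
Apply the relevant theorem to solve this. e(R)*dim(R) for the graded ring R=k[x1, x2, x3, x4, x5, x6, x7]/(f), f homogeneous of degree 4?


e(R)=deg(f)=4, dim(R)=7-1=6
e*dim=4*6=24


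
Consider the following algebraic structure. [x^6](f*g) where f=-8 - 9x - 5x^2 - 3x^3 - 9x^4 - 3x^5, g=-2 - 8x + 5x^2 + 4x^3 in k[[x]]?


[x^6] = sum a_i*b_j, i+j=6
  -3*4=-12
  -9*5=-45
  -3*-8=24
Sum=-33


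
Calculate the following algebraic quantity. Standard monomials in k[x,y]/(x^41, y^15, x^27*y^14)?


k[x,y]/I, I = (x^41, y^15, x^27*y^14)
Rect: 41x15=615. Corner: (41-27)x(15-14)=14.
dim = 615-14 = 601


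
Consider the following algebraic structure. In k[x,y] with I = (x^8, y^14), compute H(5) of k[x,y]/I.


k[x,y], I = (x^8, y^14), d = 5
Need i < 8 and d-i < 14.
Range: 0 <= i <= 5.
H(5) = 6


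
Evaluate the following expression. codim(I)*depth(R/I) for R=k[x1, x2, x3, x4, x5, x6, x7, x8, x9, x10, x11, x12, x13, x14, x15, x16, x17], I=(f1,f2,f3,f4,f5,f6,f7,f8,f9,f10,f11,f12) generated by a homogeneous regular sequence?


codim=12, depth=dim(R/I)=17-12=5
Product=12*5=60


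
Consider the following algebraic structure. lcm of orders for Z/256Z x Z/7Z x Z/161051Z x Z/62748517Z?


Exponent = lcm of the cyclic orders; pairwise coprime => product.
2^8*7^1*11^5*13^7=256*7*161051*62748517=18109434849169664


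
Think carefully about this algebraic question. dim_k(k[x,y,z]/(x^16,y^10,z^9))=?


Basis: x^iy^jz^k, i<16,j<10,k<9
16*10*9=1440


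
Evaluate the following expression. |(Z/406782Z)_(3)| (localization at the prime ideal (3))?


3-primary part: 406782=3^8*62
Size=3^8=6561


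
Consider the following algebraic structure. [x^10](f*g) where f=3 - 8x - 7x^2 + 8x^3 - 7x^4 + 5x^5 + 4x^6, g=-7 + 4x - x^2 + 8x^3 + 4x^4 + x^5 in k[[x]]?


[x^10] = sum a_i*b_j, i+j=10
  5*1=5
  4*4=16
Sum=21


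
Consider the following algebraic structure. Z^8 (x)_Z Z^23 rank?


rank(M(x)N) = rank(M)*rank(N)
8*23 = 184


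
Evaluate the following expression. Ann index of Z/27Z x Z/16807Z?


Exponent = lcm of the cyclic orders; pairwise coprime => product.
3^3*7^5=27*16807=453789


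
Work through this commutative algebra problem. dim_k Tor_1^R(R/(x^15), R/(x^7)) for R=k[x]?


Tor_1(R/I,R/J)=(I cap J)/IJ=(x^15)/(x^22)
dim=22-15=min(15,7)=7


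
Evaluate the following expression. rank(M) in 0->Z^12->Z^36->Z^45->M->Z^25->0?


Alt sum=0:
(-1)^0*12 + (-1)^1*36 + (-1)^2*45 + (-1)^3*? + (-1)^4*25=0
rank(M)=46


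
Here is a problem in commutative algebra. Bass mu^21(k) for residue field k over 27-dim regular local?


C(n,i)=C(27,21)=296010


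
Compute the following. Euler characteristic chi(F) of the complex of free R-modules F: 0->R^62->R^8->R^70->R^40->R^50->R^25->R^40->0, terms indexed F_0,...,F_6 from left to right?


chi = sum (-1)^i * rank:
(-1)^0*62=62
(-1)^1*8=-8
(-1)^2*70=70
(-1)^3*40=-40
(-1)^4*50=50
(-1)^5*25=-25
(-1)^6*40=40
chi=149


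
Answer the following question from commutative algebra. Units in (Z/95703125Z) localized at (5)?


Local ring = Z/1953125Z.
phi(1953125) = 5^8*(5-1) = 1562500


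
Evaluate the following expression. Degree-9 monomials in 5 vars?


C(d+n-1,n-1)=C(13,4)=715


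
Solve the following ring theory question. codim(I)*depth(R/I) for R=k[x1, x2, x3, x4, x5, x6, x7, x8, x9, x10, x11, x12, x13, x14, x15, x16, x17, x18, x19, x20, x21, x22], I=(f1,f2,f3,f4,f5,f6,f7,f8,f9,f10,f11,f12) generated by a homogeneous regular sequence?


codim=12, depth=dim(R/I)=22-12=10
Product=12*10=120


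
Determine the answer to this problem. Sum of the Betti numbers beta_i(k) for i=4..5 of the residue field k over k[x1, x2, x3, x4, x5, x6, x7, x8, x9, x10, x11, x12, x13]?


Koszul resolution: beta_i(k)=C(n,i), n=13
C(13,4)=715, C(13,5)=1287
Sum=2002


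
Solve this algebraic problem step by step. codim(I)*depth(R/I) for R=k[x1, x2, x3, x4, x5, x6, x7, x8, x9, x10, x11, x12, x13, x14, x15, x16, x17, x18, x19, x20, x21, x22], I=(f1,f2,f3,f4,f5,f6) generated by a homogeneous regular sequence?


codim=6, depth=dim(R/I)=22-6=16
Product=6*16=96


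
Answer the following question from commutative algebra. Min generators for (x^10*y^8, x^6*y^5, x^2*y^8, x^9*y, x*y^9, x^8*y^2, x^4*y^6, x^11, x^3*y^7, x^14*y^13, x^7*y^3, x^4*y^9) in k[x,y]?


Remove redundant (divisible by others).
x^10*y^8 redundant.
x^14*y^13 redundant.
x^4*y^9 redundant.
Min: x^11, x^9*y, x^8*y^2, x^7*y^3, x^6*y^5, x^4*y^6, x^3*y^7, x^2*y^8, x*y^9
Count=9


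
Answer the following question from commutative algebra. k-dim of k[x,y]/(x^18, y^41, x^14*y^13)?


k[x,y]/I, I = (x^18, y^41, x^14*y^13)
Rect: 18x41=738. Corner: (18-14)x(41-13)=112.
dim = 738-112 = 626


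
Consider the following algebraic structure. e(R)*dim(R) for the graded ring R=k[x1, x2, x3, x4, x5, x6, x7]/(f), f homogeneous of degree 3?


e(R)=deg(f)=3, dim(R)=7-1=6
e*dim=3*6=18


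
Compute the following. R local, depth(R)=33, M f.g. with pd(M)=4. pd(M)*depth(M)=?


pd+depth=33
depth=33-4=29
pd*depth=4*29=116


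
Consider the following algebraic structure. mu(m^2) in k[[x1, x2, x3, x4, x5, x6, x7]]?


C(n+d-1,d)=C(8,2)=28


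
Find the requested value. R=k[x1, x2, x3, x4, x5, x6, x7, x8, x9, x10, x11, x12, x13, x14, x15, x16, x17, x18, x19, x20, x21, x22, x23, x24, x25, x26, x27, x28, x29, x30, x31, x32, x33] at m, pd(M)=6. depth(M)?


pd+depth=depth(R)=33
depth=33-6=27


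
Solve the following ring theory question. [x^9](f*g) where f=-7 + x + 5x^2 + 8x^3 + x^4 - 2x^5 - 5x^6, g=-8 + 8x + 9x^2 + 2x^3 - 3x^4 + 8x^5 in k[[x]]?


[x^9] = sum a_i*b_j, i+j=9
  1*8=8
  -2*-3=6
  -5*2=-10
Sum=4


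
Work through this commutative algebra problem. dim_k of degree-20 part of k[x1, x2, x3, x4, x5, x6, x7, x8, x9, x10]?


C(d+n-1,n-1)=C(29,9)=10015005


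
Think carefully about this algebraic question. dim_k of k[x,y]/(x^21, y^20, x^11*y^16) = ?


k[x,y]/I, I = (x^21, y^20, x^11*y^16)
Rect: 21x20=420. Corner: (21-11)x(20-16)=40.
dim = 420-40 = 380


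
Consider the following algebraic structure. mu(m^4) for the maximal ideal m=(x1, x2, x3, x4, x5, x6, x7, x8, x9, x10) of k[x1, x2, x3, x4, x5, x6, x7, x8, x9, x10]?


Graded Nakayama: mu(m^d) = dim_k (m^d/m^(d+1)) = #degree-4 monomials in 10 vars
C(n+d-1,d)=C(13,4)=715


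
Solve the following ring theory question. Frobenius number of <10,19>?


gcd(10,19)=1 => F=ab-a-b=10*19-10-19=190-29=161


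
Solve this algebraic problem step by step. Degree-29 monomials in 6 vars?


C(d+n-1,n-1)=C(34,5)=278256


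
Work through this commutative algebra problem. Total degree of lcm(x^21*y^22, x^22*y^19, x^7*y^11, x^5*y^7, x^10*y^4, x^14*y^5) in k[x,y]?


lcm = componentwise max:
x: max(21,22,7,5,10,14)=22
y: max(22,19,11,7,4,5)=22
Total=22+22=44


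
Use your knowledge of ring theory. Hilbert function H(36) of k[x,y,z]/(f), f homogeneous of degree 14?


C(38,2)-C(24,2)=703-276=427


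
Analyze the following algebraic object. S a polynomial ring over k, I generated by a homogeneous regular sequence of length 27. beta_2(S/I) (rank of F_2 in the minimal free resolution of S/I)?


Regular sequence => Koszul complex is the minimal free resolution.
Syz_1 minimally generated by Koszul relations f_i*e_j - f_j*e_i (i<j): mu(Syz_1) = beta_2 = C(m,2) = m(m-1)/2
m=27
27*26/2 = 351


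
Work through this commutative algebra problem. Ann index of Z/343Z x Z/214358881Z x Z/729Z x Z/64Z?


Exponent = lcm of the cyclic orders; pairwise coprime => product.
7^3*11^8*3^6*2^6=343*214358881*729*64=3430386887514048


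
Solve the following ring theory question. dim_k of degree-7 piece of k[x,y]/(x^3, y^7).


k[x,y], I = (x^3, y^7), d = 7
Need i < 3 and d-i < 7.
Range: 1 <= i <= 2.
H(7) = 2


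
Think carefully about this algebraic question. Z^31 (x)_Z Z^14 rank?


rank(M(x)N) = rank(M)*rank(N)
31*14 = 434


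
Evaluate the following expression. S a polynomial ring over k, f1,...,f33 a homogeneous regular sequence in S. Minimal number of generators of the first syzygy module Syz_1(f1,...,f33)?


Regular sequence => Koszul complex is the minimal free resolution.
Syz_1 minimally generated by Koszul relations f_i*e_j - f_j*e_i (i<j): mu(Syz_1) = beta_2 = C(m,2) = m(m-1)/2
m=33
33*32/2 = 528


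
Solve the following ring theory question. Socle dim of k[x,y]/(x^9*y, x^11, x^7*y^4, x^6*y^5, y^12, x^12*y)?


Socle = ann(m) = span of standard monomials u with x*u, y*u in I (staircase corners).
Redundant generators: x^12*y
Minimal generators: x^11, x^9*y, x^7*y^4, x^6*y^5, y^12
Corners: x^5y^11, x^6y^4, x^8y^3, x^10
Socle dim=4


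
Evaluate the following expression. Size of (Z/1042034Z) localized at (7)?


7-primary part: 1042034=7^5*62
Size=7^5=16807


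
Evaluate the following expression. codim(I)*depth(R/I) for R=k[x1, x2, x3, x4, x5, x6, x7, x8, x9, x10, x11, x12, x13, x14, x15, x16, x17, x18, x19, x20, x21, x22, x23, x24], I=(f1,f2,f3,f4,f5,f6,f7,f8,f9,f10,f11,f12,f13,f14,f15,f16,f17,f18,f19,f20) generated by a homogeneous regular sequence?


codim=20, depth=dim(R/I)=24-20=4
Product=20*4=80


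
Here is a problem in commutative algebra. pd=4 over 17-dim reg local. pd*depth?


pd+depth=17
depth=17-4=13
pd*depth=4*13=52


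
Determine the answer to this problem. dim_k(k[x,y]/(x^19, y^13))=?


Basis: x^i*y^j, i<19, j<13
19*13=247


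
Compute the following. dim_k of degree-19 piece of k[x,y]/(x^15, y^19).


k[x,y], I = (x^15, y^19), d = 19
Need i < 15 and d-i < 19.
Range: 1 <= i <= 14.
H(19) = 14


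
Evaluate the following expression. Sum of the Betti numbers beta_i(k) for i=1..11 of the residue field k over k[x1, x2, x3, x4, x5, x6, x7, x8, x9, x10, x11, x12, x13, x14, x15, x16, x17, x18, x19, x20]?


Koszul resolution: beta_i(k)=C(n,i), n=20
C(20,1)=20, C(20,2)=190, C(20,3)=1140, C(20,4)=4845, C(20,5)=15504, C(20,6)=38760, C(20,7)=77520, C(20,8)=125970, C(20,9)=167960, C(20,10)=184756, C(20,11)=167960
Sum=784625


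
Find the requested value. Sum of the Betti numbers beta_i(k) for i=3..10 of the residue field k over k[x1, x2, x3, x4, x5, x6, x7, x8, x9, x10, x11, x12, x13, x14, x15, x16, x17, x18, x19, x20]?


Koszul resolution: beta_i(k)=C(n,i), n=20
C(20,3)=1140, C(20,4)=4845, C(20,5)=15504, C(20,6)=38760, C(20,7)=77520, C(20,8)=125970, C(20,9)=167960, C(20,10)=184756
Sum=616455


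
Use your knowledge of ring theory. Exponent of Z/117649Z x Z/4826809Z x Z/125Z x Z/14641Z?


Exponent = lcm of the cyclic orders; pairwise coprime => product.
7^6*13^6*5^3*11^4=117649*4826809*125*14641=1039271714891535125


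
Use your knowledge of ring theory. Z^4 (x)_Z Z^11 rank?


rank(M(x)N) = rank(M)*rank(N)
4*11 = 44


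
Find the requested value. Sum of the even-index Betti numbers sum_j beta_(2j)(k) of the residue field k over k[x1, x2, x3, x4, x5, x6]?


Koszul resolution: beta_i(k)=C(n,i), n=6
sum_even C(6,i) = 2^(n-1) = 2^5 = 32


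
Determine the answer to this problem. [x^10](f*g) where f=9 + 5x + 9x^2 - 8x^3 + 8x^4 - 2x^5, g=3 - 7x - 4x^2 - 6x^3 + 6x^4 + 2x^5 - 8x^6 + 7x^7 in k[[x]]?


[x^10] = sum a_i*b_j, i+j=10
  -8*7=-56
  8*-8=-64
  -2*2=-4
Sum=-124


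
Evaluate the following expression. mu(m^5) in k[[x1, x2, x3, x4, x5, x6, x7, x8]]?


C(n+d-1,d)=C(12,5)=792


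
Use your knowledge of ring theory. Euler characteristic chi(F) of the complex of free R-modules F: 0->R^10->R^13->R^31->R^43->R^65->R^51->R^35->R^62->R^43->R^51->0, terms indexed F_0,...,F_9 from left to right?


chi = sum (-1)^i * rank:
(-1)^0*10=10
(-1)^1*13=-13
(-1)^2*31=31
(-1)^3*43=-43
(-1)^4*65=65
(-1)^5*51=-51
(-1)^6*35=35
(-1)^7*62=-62
(-1)^8*43=43
(-1)^9*51=-51
chi=-36


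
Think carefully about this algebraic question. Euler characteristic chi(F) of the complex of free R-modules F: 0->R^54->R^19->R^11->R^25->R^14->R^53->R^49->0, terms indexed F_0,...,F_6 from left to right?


chi = sum (-1)^i * rank:
(-1)^0*54=54
(-1)^1*19=-19
(-1)^2*11=11
(-1)^3*25=-25
(-1)^4*14=14
(-1)^5*53=-53
(-1)^6*49=49
chi=31


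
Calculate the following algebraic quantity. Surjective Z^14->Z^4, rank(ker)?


rank(ker) = 14-4 = 10


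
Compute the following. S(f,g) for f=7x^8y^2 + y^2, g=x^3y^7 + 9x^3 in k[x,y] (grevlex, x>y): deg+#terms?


LT(f)=7x^8y^2, LT(g)=x^3y^7
lcm(LM)=x^8y^7
S(f,g) (scaled by 7 to clear denominators) = y^5*f - 7x^5*g = -63x^8 + y^7
2 terms, deg 8.
8+2=10
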